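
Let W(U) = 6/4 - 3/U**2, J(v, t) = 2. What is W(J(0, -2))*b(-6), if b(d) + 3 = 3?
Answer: 0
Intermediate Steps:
W(U) = 3/2 - 3/U**2 (W(U) = 6*(1/4) - 3/U**2 = 3/2 - 3/U**2)
b(d) = 0 (b(d) = -3 + 3 = 0)
W(J(0, -2))*b(-6) = (3/2 - 3/2**2)*0 = (3/2 - 3*1/4)*0 = (3/2 - 3/4)*0 = (3/4)*0 = 0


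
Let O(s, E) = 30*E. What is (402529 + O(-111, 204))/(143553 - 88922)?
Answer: 408649/54631 ≈ 7.4802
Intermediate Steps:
(402529 + O(-111, 204))/(143553 - 88922) = (402529 + 30*204)/(143553 - 88922) = (402529 + 6120)/54631 = 408649*(1/54631) = 408649/54631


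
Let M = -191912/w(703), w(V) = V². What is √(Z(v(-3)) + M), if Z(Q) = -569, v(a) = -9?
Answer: I*√281396833/703 ≈ 23.862*I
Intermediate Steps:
M = -191912/494209 (M = -191912/(703²) = -191912/494209 ≈ -0.38832)
√(Z(v(-3)) + M) = √(-569 - 191912/494209) = √(-281396833/494209) = I*√281396833/703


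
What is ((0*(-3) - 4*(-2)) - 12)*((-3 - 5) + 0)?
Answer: 32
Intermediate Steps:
((0*(-3) - 4*(-2)) - 12)*((-3 - 5) + 0) = ((0 + 8) - 12)*(-8 + 0) = (8 - 12)*(-8) = -4*(-8) = 32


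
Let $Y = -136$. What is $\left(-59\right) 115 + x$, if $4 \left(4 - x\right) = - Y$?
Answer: $-6815$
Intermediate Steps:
$x = -30$ ($x = 4 - \frac{\left(-1\right) \left(-136\right)}{4} = 4 - 34 = -30$)
$\left(-59\right) 115 + x = \left(-59\right) 115 - 30 = -6785 - 30 = -6815$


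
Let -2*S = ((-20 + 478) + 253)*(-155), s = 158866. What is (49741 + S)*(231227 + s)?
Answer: 81797430891/2 ≈ 4.0899e+10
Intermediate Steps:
S = 110205/2 (S = -((-20 + 478) + 253)*(-155)/2 = -(458 + 253)*(-155)/2 = -711*(-155)/2 = -½*(-110205) = 110205/2 ≈ 55103.)
(49741 + S)*(231227 + s) = (49741 + 110205/2)*(231227 + 158866) = (209687/2)*390093 = 81797430891/2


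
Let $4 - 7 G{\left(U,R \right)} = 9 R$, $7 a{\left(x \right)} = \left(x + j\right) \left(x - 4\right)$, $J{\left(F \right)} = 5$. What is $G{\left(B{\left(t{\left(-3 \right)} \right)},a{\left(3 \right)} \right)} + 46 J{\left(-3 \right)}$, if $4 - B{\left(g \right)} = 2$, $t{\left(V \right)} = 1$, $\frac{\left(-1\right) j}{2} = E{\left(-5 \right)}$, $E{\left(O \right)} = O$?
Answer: $\frac{11415}{49} \approx 232.96$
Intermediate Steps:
$j = 10$ ($j = \left(-2\right) \left(-5\right) = 10$)
$B{\left(g \right)} = 2$ ($B{\left(g \right)} = 4 - 2 = 2$)
$a{\left(x \right)} = \frac{\left(-4 + x\right) \left(10 + x\right)}{7}$ ($a{\left(x \right)} = \frac{\left(x + 10\right) \left(x - 4\right)}{7} = \frac{\left(10 + x\right) \left(-4 + x\right)}{7} = \frac{\left(-4 + x\right) \left(10 + x\right)}{7}$)
$G{\left(U,R \right)} = \frac{4}{7} - \frac{9 R}{7}$
$G{\left(B{\left(t{\left(-3 \right)} \right)},a{\left(3 \right)} \right)} + 46 J{\left(-3 \right)} = \left(\frac{4}{7} - \frac{9 \left(- \frac{40}{7} + \frac{3^{2}}{7} + \frac{6}{7} \cdot 3\right)}{7}\right) + 46 \cdot 5 = \left(\frac{4}{7} - \frac{9 \left(- \frac{40}{7} + \frac{1}{7} \cdot 9 + \frac{18}{7}\right)}{7}\right) + 230 = \left(\frac{4}{7} - \frac{9 \left(- \frac{40}{7} + \frac{9}{7} + \frac{18}{7}\right)}{7}\right) + 230 = \left(\frac{4}{7} - - \frac{117}{49}\right) + 230 = \left(\frac{4}{7} + \frac{117}{49}\right) + 230 = \frac{145}{49} + 230 = \frac{11415}{49}$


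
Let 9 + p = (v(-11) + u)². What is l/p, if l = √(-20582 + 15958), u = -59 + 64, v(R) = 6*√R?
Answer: 17/(5*(3*√11 + 19*I)) ≈ 0.073543 - 0.14043*I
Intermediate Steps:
u = 5
l = 68*I (l = √(-4624) = 68*I ≈ 68.0*I)
p = -9 + (5 + 6*I*√11)² (p = -9 + (6*√(-11) + 5)² = -9 + (6*(I*√11) + 5)² = -9 + (6*I*√11 + 5)² = -9 + (5 + 6*I*√11)² ≈ -380.0 + 199.0*I)
l/p = (68*I)/(-380 + 60*I*√11) = 68*I/(-380 + 60*I*√11)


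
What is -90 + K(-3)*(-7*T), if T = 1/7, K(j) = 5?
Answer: -95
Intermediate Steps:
T = ⅐ ≈ 0.14286
-90 + K(-3)*(-7*T) = -90 + 5*(-7*⅐) = -90 + 5*(-1) = -90 - 5 = -95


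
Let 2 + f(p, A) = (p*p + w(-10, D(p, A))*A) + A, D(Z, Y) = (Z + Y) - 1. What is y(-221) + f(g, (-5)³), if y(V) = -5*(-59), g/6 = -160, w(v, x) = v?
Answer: 923018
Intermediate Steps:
D(Z, Y) = -1 + Y + Z (D(Z, Y) = (Y + Z) - 1 = -1 + Y + Z)
g = -960 (g = 6*(-160) = -960)
y(V) = 295
f(p, A) = -2 + p² - 9*A (f(p, A) = -2 + ((p*p - 10*A) + A) = -2 + ((p² - 10*A) + A) = -2 + (p² - 9*A) = -2 + p² - 9*A)
y(-221) + f(g, (-5)³) = 295 + (-2 + (-960)² - 9*(-5)³) = 295 + (-2 + 921600 - 9*(-125)) = 295 + (-2 + 921600 + 1125) = 295 + 922723 = 923018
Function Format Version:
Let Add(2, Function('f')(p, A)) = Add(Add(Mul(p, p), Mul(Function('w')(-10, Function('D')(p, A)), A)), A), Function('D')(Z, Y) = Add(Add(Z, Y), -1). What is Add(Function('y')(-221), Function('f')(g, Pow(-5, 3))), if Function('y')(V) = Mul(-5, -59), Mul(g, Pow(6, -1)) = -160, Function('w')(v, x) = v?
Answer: 923018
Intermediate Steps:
Function('D')(Z, Y) = Add(-1, Y, Z) (Function('D')(Z, Y) = Add(Add(Y, Z), -1) = Add(-1, Y, Z))
g = -960 (g = Mul(6, -160) = -960)
Function('y')(V) = 295
Function('f')(p, A) = Add(-2, Pow(p, 2), Mul(-9, A)) (Function('f')(p, A) = Add(-2, Add(Add(Mul(p, p), Mul(-10, A)), A)) = Add(-2, Add(Add(Pow(p, 2), Mul(-10, A)), A)) = Add(-2, Add(Pow(p, 2), Mul(-9, A))) = Add(-2, Pow(p, 2), Mul(-9, A)))
Add(Function('y')(-221), Function('f')(g, Pow(-5, 3))) = Add(295, Add(-2, Pow(-960, 2), Mul(-9, Pow(-5, 3)))) = Add(295, Add(-2, 921600, Mul(-9, -125))) = Add(295, Add(-2, 921600, 1125)) = Add(295, 922723) = 923018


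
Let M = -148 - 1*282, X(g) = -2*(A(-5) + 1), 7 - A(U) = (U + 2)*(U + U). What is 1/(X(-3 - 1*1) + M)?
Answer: -1/386 ≈ -0.0025907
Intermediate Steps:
A(U) = 7 - 2*U*(2 + U) (A(U) = 7 - (U + 2)*(U + U) = 7 - (2 + U)*2*U = 7 - 2*U*(2 + U))
X(g) = 44 (X(g) = -2*((7 - 4*(-5) - 2*(-5)²) + 1) = -2*((7 + 20 - 2*25) + 1) = -2*((7 + 20 - 50) + 1) = -2*(-23 + 1) = -2*(-22) = 44)
M = -430 (M = -148 - 282 = -430)
1/(X(-3 - 1*1) + M) = 1/(44 - 430) = 1/(-386) = -1/386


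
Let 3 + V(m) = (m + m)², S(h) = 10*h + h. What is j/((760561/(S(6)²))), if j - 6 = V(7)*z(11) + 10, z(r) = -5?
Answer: -4133844/760561 ≈ -5.4353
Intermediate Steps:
S(h) = 11*h
V(m) = -3 + 4*m² (V(m) = -3 + (m + m)² = -3 + (2*m)² = -3 + 4*m²)
j = -949 (j = 6 + ((-3 + 4*7²)*(-5) + 10) = 6 + ((-3 + 4*49)*(-5) + 10) = 6 + ((-3 + 196)*(-5) + 10) = 6 + (193*(-5) + 10) = 6 + (-965 + 10) = 6 - 955 = -949)
j/((760561/(S(6)²))) = -949/(760561/((11*6)²)) = -949/(760561/(66²)) = -949/(760561/4356) = -949/(760561*(1/4356)) = -949/760561/4356 = -949*4356/760561 = -4133844/760561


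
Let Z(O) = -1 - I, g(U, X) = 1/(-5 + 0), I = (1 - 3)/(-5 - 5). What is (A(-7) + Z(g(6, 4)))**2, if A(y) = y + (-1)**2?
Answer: 1296/25 ≈ 51.840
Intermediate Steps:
I = 1/5 (I = -2/(-10) = -2*(-1/10) = 1/5 ≈ 0.20000)
A(y) = 1 + y (A(y) = y + 1 = 1 + y)
g(U, X) = -1/5 (g(U, X) = 1/(-5) = -1/5)
Z(O) = -6/5 (Z(O) = -1 - 1*1/5 = -1 - 1/5 = -6/5)
(A(-7) + Z(g(6, 4)))**2 = ((1 - 7) - 6/5)**2 = (-6 - 6/5)**2 = (-36/5)**2 = 1296/25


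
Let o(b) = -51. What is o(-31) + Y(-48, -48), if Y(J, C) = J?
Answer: -99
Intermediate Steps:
o(-31) + Y(-48, -48) = -51 - 48 = -99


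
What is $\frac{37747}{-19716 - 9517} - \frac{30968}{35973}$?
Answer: $- \frac{323308625}{150228387} \approx -2.1521$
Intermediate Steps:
$\frac{37747}{-19716 - 9517} - \frac{30968}{35973} = \frac{37747}{-19716 - 9517} - \frac{4424}{5139} = \frac{37747}{-29233} - \frac{4424}{5139} = 37747 \left(- \frac{1}{29233}\right) - \frac{4424}{5139} = - \frac{37747}{29233} - \frac{4424}{5139} = - \frac{323308625}{150228387}$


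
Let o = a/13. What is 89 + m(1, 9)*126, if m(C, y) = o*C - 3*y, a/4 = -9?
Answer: -47605/13 ≈ -3661.9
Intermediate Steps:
a = -36 (a = 4*(-9) = -36)
o = -36/13 ≈ -2.7692
m(C, y) = -3*y - 36*C/13 (m(C, y) = -36*C/13 - 3*y = -3*y - 36*C/13)
89 + m(1, 9)*126 = 89 + (-3*9 - 36/13*1)*126 = 89 + (-27 - 36/13)*126 = 89 - 387/13*126 = 89 - 48762/13 = -47605/13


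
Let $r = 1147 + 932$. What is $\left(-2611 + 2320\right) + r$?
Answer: $1788$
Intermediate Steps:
$r = 2079$
$\left(-2611 + 2320\right) + r = \left(-2611 + 2320\right) + 2079 = -291 + 2079 = 1788$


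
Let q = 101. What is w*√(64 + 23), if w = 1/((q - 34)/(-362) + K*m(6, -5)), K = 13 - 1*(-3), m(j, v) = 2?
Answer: 362*√87/11517 ≈ 0.29318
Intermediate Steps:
K = 16 (K = 13 + 3 = 16)
w = 362/11517 (w = 1/((101 - 34)/(-362) + 16*2) = 1/(67*(-1/362) + 32) = 1/(-67/362 + 32) = 1/(11517/362) = 362/11517 ≈ 0.031432)
w*√(64 + 23) = 362*√(64 + 23)/11517 = 362*√87/11517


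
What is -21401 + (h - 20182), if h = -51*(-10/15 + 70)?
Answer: -45119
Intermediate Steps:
h = -3536 (h = -51*(-10*1/15 + 70) = -51*(-2/3 + 70) = -51*208/3 = -3536)
-21401 + (h - 20182) = -21401 + (-3536 - 20182) = -21401 - 23718 = -45119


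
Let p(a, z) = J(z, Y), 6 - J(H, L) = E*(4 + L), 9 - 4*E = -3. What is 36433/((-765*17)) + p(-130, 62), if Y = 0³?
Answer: -114463/13005 ≈ -8.8015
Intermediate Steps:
E = 3 (E = 9/4 - ¼*(-3) = 9/4 + ¾ = 3)
Y = 0
J(H, L) = -6 - 3*L (J(H, L) = 6 - 3*(4 + L) = 6 - (12 + 3*L) = 6 + (-12 - 3*L) = -6 - 3*L)
p(a, z) = -6 (p(a, z) = -6 - 3*0 = -6 + 0 = -6)
36433/((-765*17)) + p(-130, 62) = 36433/((-765*17)) - 6 = 36433/(-13005) - 6 = 36433*(-1/13005) - 6 = -36433/13005 - 6 = -114463/13005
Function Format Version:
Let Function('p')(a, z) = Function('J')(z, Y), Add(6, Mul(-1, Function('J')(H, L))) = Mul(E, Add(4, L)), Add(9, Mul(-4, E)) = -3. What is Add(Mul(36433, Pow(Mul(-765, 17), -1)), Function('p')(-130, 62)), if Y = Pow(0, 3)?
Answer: Rational(-114463, 13005) ≈ -8.8015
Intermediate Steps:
E = 3 (E = Add(Rational(9, 4), Mul(Rational(-1, 4), -3)) = Add(Rational(9, 4), Rational(3, 4)) = 3)
Y = 0
Function('J')(H, L) = Add(-6, Mul(-3, L)) (Function('J')(H, L) = Add(6, Mul(-1, Mul(3, Add(4, L)))) = Add(6, Mul(-1, Add(12, Mul(3, L)))) = Add(6, Add(-12, Mul(-3, L))) = Add(-6, Mul(-3, L)))
Function('p')(a, z) = -6 (Function('p')(a, z) = Add(-6, Mul(-3, 0)) = Add(-6, 0) = -6)
Add(Mul(36433, Pow(Mul(-765, 17), -1)), Function('p')(-130, 62)) = Add(Mul(36433, Pow(Mul(-765, 17), -1)), -6) = Add(Mul(36433, Pow(-13005, -1)), -6) = Add(Mul(36433, Rational(-1, 13005)), -6) = Add(Rational(-36433, 13005), -6) = Rational(-114463, 13005)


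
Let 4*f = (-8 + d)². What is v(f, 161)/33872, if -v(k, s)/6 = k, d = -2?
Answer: -75/16936 ≈ -0.0044284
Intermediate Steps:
f = 25 (f = (-8 - 2)²/4 = (¼)*(-10)² = (¼)*100 = 25)
v(k, s) = -6*k
v(f, 161)/33872 = -6*25/33872 = -150*1/33872 = -75/16936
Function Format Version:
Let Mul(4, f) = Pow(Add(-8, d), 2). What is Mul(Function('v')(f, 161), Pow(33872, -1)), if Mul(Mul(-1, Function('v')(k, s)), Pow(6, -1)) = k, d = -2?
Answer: Rational(-75, 16936) ≈ -0.0044284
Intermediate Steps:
f = 25 (f = Mul(Rational(1, 4), Pow(Add(-8, -2), 2)) = Mul(Rational(1, 4), Pow(-10, 2)) = Mul(Rational(1, 4), 100) = 25)
Function('v')(k, s) = Mul(-6, k)
Mul(Function('v')(f, 161), Pow(33872, -1)) = Mul(Mul(-6, 25), Pow(33872, -1)) = Mul(-150, Rational(1, 33872)) = Rational(-75, 16936)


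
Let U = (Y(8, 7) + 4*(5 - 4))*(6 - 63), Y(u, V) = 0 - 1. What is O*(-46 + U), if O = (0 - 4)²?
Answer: -3472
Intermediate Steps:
Y(u, V) = -1
U = -171 (U = (-1 + 4*(5 - 4))*(6 - 63) = (-1 + 4*1)*(-57) = (-1 + 4)*(-57) = 3*(-57) = -171)
O = 16 (O = (-4)² = 16)
O*(-46 + U) = 16*(-46 - 171) = 16*(-217) = -3472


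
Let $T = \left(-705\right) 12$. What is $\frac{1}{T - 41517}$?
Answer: $- \frac{1}{49977} \approx -2.0009 \cdot 10^{-5}$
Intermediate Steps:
$T = -8460$
$\frac{1}{T - 41517} = \frac{1}{-8460 - 41517} = \frac{1}{-49977} = - \frac{1}{49977}$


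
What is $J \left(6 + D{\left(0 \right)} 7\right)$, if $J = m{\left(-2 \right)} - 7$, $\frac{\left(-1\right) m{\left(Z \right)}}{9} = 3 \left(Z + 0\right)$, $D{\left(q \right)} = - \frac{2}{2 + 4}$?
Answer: $\frac{517}{3} \approx 172.33$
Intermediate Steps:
$D{\left(q \right)} = - \frac{1}{3}$ ($D{\left(q \right)} = - \frac{2}{6} = \left(-2\right) \frac{1}{6} = - \frac{1}{3}$)
$m{\left(Z \right)} = - 27 Z$ ($m{\left(Z \right)} = - 9 \cdot 3 \left(Z + 0\right) = - 9 \cdot 3 Z = - 27 Z$)
$J = 47$ ($J = \left(-27\right) \left(-2\right) - 7 = 54 - 7 = 47$)
$J \left(6 + D{\left(0 \right)} 7\right) = 47 \left(6 - \frac{7}{3}\right) = 47 \cdot \frac{11}{3} = \frac{517}{3}$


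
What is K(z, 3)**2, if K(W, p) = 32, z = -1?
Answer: 1024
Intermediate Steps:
K(z, 3)**2 = 32**2 = 1024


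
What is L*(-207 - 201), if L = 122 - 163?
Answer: 16728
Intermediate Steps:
L = -41
L*(-207 - 201) = -41*(-207 - 201) = -41*(-408) = 16728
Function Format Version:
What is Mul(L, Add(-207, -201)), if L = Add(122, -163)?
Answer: 16728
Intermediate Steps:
L = -41
Mul(L, Add(-207, -201)) = Mul(-41, Add(-207, -201)) = Mul(-41, -408) = 16728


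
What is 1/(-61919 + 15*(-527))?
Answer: -1/69824 ≈ -1.4322e-5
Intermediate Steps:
1/(-61919 + 15*(-527)) = 1/(-61919 - 7905) = 1/(-69824) = -1/69824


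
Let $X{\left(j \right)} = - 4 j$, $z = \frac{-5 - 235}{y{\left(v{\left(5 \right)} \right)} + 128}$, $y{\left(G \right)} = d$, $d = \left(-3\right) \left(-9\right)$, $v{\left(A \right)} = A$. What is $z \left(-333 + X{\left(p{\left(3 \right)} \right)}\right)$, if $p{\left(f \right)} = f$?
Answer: $\frac{16560}{31} \approx 534.19$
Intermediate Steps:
$d = 27$
$y{\left(G \right)} = 27$
$z = - \frac{48}{31}$ ($z = \frac{-5 - 235}{27 + 128} = - \frac{240}{155} = \left(-240\right) \frac{1}{155} = - \frac{48}{31} \approx -1.5484$)
$X{\left(j \right)} = - 4 j$
$z \left(-333 + X{\left(p{\left(3 \right)} \right)}\right) = - \frac{48 \left(-333 - 12\right)}{31} = \left(- \frac{48}{31}\right) \left(-345\right) = \frac{16560}{31}$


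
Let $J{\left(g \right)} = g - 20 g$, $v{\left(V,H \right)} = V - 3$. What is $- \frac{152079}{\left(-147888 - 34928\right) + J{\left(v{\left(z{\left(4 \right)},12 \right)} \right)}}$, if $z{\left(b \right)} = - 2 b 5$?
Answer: $\frac{152079}{181999} \approx 0.8356$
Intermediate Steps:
$z{\left(b \right)} = - 10 b$
$v{\left(V,H \right)} = -3 + V$
$J{\left(g \right)} = - 19 g$
$- \frac{152079}{\left(-147888 - 34928\right) + J{\left(v{\left(z{\left(4 \right)},12 \right)} \right)}} = - \frac{152079}{\left(-147888 - 34928\right) - 19 \left(-3 - 40\right)} = - \frac{152079}{-182816 - 19 \left(-3 - 40\right)} = - \frac{152079}{-182816 - -817} = - \frac{152079}{-182816 + 817} = - \frac{152079}{-181999} = \left(-152079\right) \left(- \frac{1}{181999}\right) = \frac{152079}{181999}$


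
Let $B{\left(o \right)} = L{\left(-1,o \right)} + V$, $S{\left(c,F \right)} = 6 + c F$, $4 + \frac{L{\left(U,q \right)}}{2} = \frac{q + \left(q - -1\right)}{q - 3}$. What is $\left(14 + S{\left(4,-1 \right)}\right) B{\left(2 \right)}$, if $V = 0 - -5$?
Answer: $-208$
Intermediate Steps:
$L{\left(U,q \right)} = -8 + \frac{2 \left(1 + 2 q\right)}{-3 + q}$ ($L{\left(U,q \right)} = -8 + 2 \frac{q + \left(q - -1\right)}{q - 3} = -8 + 2 \frac{q + \left(q + 1\right)}{-3 + q} = -8 + 2 \frac{q + \left(1 + q\right)}{-3 + q} = -8 + 2 \frac{1 + 2 q}{-3 + q} = -8 + \frac{2 \left(1 + 2 q\right)}{-3 + q}$)
$S{\left(c,F \right)} = 6 + F c$
$V = 5$ ($V = 0 + 5 = 5$)
$B{\left(o \right)} = 5 + \frac{2 \left(13 - 2 o\right)}{-3 + o}$ ($B{\left(o \right)} = \frac{2 \left(13 - 2 o\right)}{-3 + o} + 5 = 5 + \frac{2 \left(13 - 2 o\right)}{-3 + o}$)
$\left(14 + S{\left(4,-1 \right)}\right) B{\left(2 \right)} = \left(14 + \left(6 - 4\right)\right) \frac{11 + 2}{-3 + 2} = \left(14 + \left(6 - 4\right)\right) \frac{1}{-1} \cdot 13 = \left(14 + 2\right) \left(\left(-1\right) 13\right) = 16 \left(-13\right) = -208$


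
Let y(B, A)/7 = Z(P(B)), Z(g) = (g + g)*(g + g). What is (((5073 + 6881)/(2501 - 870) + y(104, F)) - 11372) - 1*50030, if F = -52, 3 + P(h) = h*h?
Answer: 5339446677584/1631 ≈ 3.2737e+9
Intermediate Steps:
P(h) = -3 + h**2 (P(h) = -3 + h*h = -3 + h**2)
Z(g) = 4*g**2 (Z(g) = (2*g)*(2*g) = 4*g**2)
y(B, A) = 28*(-3 + B**2)**2 (y(B, A) = 7*(4*(-3 + B**2)**2) = 28*(-3 + B**2)**2)
(((5073 + 6881)/(2501 - 870) + y(104, F)) - 11372) - 1*50030 = (((5073 + 6881)/(2501 - 870) + 28*(-3 + 104**2)**2) - 11372) - 1*50030 = ((11954/1631 + 28*(-3 + 10816)**2) - 11372) - 50030 = ((11954*(1/1631) + 28*10813**2) - 11372) - 50030 = ((11954/1631 + 28*116920969) - 11372) - 50030 = ((11954/1631 + 3273787132) - 11372) - 50030 = (5339546824246/1631 - 11372) - 50030 = 5339528276514/1631 - 50030 = 5339446677584/1631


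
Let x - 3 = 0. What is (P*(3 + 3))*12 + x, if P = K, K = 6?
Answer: 435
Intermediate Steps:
P = 6
x = 3 (x = 3 + 0 = 3)
(P*(3 + 3))*12 + x = (6*(3 + 3))*12 + 3 = (6*6)*12 + 3 = 36*12 + 3 = 432 + 3 = 435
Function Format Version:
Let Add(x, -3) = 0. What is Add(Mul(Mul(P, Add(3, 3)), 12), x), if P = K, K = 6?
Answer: 435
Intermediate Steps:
P = 6
x = 3 (x = Add(3, 0) = 3)
Add(Mul(Mul(P, Add(3, 3)), 12), x) = Add(Mul(Mul(6, Add(3, 3)), 12), 3) = Add(Mul(Mul(6, 6), 12), 3) = Add(Mul(36, 12), 3) = Add(432, 3) = 435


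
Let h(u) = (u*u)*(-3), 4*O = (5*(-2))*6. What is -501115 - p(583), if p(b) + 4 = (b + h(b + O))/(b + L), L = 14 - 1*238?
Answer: -178931560/359 ≈ -4.9842e+5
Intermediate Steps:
O = -15 (O = ((5*(-2))*6)/4 = (-10*6)/4 = (¼)*(-60) = -15)
L = -224 (L = 14 - 238 = -224)
h(u) = -3*u² (h(u) = u²*(-3) = -3*u²)
p(b) = -4 + (b - 3*(-15 + b)²)/(-224 + b) (p(b) = -4 + (b - 3*(b - 15)²)/(b - 224) = -4 + (b - 3*(-15 + b)²)/(-224 + b))
-501115 - p(583) = -501115 - (221 - 3*583² + 87*583)/(-224 + 583) = -501115 - (221 - 3*339889 + 50721)/359 = -501115 - (221 - 1019667 + 50721)/359 = -501115 - (-968725)/359 = -501115 - 1*(-968725/359) = -501115 + 968725/359 = -178931560/359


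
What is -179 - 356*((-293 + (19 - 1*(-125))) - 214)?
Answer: 129049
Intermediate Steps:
-179 - 356*((-293 + (19 - 1*(-125))) - 214) = -179 - 356*((-293 + (19 + 125)) - 214) = -179 - 356*((-293 + 144) - 214) = -179 - 356*(-149 - 214) = -179 - 356*(-363) = -179 + 129228 = 129049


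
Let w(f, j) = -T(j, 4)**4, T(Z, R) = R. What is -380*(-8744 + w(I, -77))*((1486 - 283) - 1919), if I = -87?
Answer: -2448720000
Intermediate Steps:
w(f, j) = -256 (w(f, j) = -1*4**4 = -1*256 = -256)
-380*(-8744 + w(I, -77))*((1486 - 283) - 1919) = -380*(-8744 - 256)*((1486 - 283) - 1919) = -(-3420000)*(1203 - 1919) = -(-3420000)*(-716) = -380*6444000 = -2448720000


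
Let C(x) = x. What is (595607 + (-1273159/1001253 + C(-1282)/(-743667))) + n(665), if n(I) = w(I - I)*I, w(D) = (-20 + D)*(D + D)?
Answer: 147829106911557050/248199604917 ≈ 5.9561e+5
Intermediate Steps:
w(D) = 2*D*(-20 + D) (w(D) = (-20 + D)*(2*D) = 2*D*(-20 + D))
n(I) = 0 (n(I) = (2*(I - I)*(-20 + (I - I)))*I = (2*0*(-20 + 0))*I = (2*0*(-20))*I = 0*I = 0)
(595607 + (-1273159/1001253 + C(-1282)/(-743667))) + n(665) = (595607 + (-1273159/1001253 - 1282/(-743667))) + 0 = (595607 + (-1273159*1/1001253 - 1282*(-1/743667))) + 0 = (595607 + (-1273159/1001253 + 1282/743667)) + 0 = (595607 - 315174242569/248199604917) + 0 = 147829106911557050/248199604917 + 0 = 147829106911557050/248199604917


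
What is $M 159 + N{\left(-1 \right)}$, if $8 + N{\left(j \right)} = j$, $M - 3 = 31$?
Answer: $5397$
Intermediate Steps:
$M = 34$ ($M = 3 + 31 = 34$)
$N{\left(j \right)} = -8 + j$
$M 159 + N{\left(-1 \right)} = 34 \cdot 159 - 9 = 5406 - 9 = 5397$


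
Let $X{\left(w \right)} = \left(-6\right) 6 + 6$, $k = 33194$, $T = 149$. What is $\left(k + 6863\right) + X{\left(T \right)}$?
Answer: $40027$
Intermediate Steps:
$X{\left(w \right)} = -30$ ($X{\left(w \right)} = -36 + 6 = -30$)
$\left(k + 6863\right) + X{\left(T \right)} = \left(33194 + 6863\right) - 30 = 40057 - 30 = 40027$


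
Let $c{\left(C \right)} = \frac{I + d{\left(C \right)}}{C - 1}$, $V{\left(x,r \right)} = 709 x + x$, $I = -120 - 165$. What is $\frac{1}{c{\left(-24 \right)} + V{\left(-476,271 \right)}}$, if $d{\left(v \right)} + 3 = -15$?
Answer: $- \frac{25}{8448697} \approx -2.959 \cdot 10^{-6}$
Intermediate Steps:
$d{\left(v \right)} = -18$ ($d{\left(v \right)} = -3 - 15 = -18$)
$I = -285$ ($I = -120 - 165 = -285$)
$V{\left(x,r \right)} = 710 x$
$c{\left(C \right)} = - \frac{303}{-1 + C}$ ($c{\left(C \right)} = \frac{-285 - 18}{C - 1} = - \frac{303}{-1 + C}$)
$\frac{1}{c{\left(-24 \right)} + V{\left(-476,271 \right)}} = \frac{1}{- \frac{303}{-1 - 24} + 710 \left(-476\right)} = \frac{1}{- \frac{303}{-25} - 337960} = \frac{1}{\left(-303\right) \left(- \frac{1}{25}\right) - 337960} = \frac{1}{\frac{303}{25} - 337960} = \frac{1}{- \frac{8448697}{25}} = - \frac{25}{8448697}$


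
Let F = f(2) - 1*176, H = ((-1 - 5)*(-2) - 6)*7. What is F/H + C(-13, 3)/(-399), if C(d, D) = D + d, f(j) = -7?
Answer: -3457/798 ≈ -4.3321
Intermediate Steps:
H = 42 (H = (-6*(-2) - 6)*7 = (12 - 6)*7 = 6*7 = 42)
F = -183 (F = -7 - 1*176 = -7 - 176 = -183)
F/H + C(-13, 3)/(-399) = -183/42 + (3 - 13)/(-399) = -183*1/42 - 10*(-1/399) = -61/14 + 10/399 = -3457/798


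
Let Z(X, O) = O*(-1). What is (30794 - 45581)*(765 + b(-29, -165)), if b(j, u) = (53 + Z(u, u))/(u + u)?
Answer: -621625764/55 ≈ -1.1302e+7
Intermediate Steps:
Z(X, O) = -O
b(j, u) = (53 - u)/(2*u) (b(j, u) = (53 - u)/(u + u) = (53 - u)/((2*u)) = (53 - u)*(1/(2*u)) = (53 - u)/(2*u))
(30794 - 45581)*(765 + b(-29, -165)) = (30794 - 45581)*(765 + (1/2)*(53 - 1*(-165))/(-165)) = -14787*(765 + (1/2)*(-1/165)*(53 + 165)) = -14787*(765 + (1/2)*(-1/165)*218) = -14787*(765 - 109/165) = -14787*126116/165 = -621625764/55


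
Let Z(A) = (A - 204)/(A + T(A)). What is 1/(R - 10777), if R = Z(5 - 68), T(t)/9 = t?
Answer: -210/2263081 ≈ -9.2794e-5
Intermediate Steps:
T(t) = 9*t
Z(A) = (-204 + A)/(10*A) (Z(A) = (A - 204)/(A + 9*A) = (-204 + A)/((10*A)) = (-204 + A)*(1/(10*A)) = (-204 + A)/(10*A))
R = 89/210 (R = (-204 + (5 - 68))/(10*(5 - 68)) = (⅒)*(-204 - 63)/(-63) = (⅒)*(-1/63)*(-267) = 89/210 ≈ 0.42381)
1/(R - 10777) = 1/(89/210 - 10777) = 1/(-2263081/210) = -210/2263081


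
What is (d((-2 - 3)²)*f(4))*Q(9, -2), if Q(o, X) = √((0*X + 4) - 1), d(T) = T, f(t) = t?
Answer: 100*√3 ≈ 173.21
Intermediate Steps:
Q(o, X) = √3 (Q(o, X) = √((0 + 4) - 1) = √(4 - 1) = √3)
(d((-2 - 3)²)*f(4))*Q(9, -2) = ((-2 - 3)²*4)*√3 = ((-5)²*4)*√3 = (25*4)*√3 = 100*√3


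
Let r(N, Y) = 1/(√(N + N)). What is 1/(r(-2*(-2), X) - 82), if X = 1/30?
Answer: -656/53791 - 2*√2/53791 ≈ -0.012248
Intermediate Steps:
X = 1/30 ≈ 0.033333
r(N, Y) = √2/(2*√N) (r(N, Y) = 1/(√(2*N)) = 1/(√2*√N) = √2/(2*√N))
1/(r(-2*(-2), X) - 82) = 1/(√2/(2*√(-2*(-2))) - 82) = 1/(√2/(2*√4) - 82) = 1/((½)*√2*(½) - 82) = 1/(√2/4 - 82) = 1/(-82 + √2/4)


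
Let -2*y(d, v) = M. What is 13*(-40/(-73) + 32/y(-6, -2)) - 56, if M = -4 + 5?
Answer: -64304/73 ≈ -880.88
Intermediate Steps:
M = 1
y(d, v) = -½ (y(d, v) = -½*1 = -½)
13*(-40/(-73) + 32/y(-6, -2)) - 56 = 13*(-40/(-73) + 32/(-½)) - 56 = 13*(-40*(-1/73) + 32*(-2)) - 56 = 13*(40/73 - 64) - 56 = 13*(-4632/73) - 56 = -60216/73 - 56 = -64304/73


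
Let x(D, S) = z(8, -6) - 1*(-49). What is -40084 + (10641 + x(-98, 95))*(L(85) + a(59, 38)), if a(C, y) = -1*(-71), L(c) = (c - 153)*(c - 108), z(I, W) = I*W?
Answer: 17359586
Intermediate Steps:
x(D, S) = 1 (x(D, S) = 8*(-6) - 1*(-49) = -48 + 49 = 1)
L(c) = (-153 + c)*(-108 + c)
a(C, y) = 71
-40084 + (10641 + x(-98, 95))*(L(85) + a(59, 38)) = -40084 + (10641 + 1)*((16524 + 85² - 261*85) + 71) = -40084 + 10642*((16524 + 7225 - 22185) + 71) = -40084 + 10642*(1564 + 71) = -40084 + 10642*1635 = -40084 + 17399670 = 17359586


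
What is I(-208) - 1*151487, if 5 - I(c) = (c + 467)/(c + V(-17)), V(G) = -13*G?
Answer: -1969525/13 ≈ -1.5150e+5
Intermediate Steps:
I(c) = 5 - (467 + c)/(221 + c) (I(c) = 5 - (c + 467)/(c - 13*(-17)) = 5 - (467 + c)/(c + 221) = 5 - (467 + c)/(221 + c))
I(-208) - 1*151487 = 2*(319 + 2*(-208))/(221 - 208) - 1*151487 = 2*(319 - 416)/13 - 151487 = 2*(1/13)*(-97) - 151487 = -194/13 - 151487 = -1969525/13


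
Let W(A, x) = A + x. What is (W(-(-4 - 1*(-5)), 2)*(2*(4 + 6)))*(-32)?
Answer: -640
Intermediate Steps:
(W(-(-4 - 1*(-5)), 2)*(2*(4 + 6)))*(-32) = ((-(-4 - 1*(-5)) + 2)*(2*(4 + 6)))*(-32) = ((-(-4 + 5) + 2)*(2*10))*(-32) = ((-1*1 + 2)*20)*(-32) = ((-1 + 2)*20)*(-32) = (1*20)*(-32) = 20*(-32) = -640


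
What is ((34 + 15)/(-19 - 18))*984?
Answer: -48216/37 ≈ -1303.1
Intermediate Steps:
((34 + 15)/(-19 - 18))*984 = (49/(-37))*984 = (49*(-1/37))*984 = -49/37*984 = -48216/37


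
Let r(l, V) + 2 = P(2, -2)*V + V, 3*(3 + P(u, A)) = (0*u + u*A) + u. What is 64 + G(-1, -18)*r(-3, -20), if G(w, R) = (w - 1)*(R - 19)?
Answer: 11588/3 ≈ 3862.7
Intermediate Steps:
G(w, R) = (-1 + w)*(-19 + R)
P(u, A) = -3 + u/3 + A*u/3 (P(u, A) = -3 + ((0*u + u*A) + u)/3 = -3 + ((0 + A*u) + u)/3 = -3 + (A*u + u)/3 = -3 + (u + A*u)/3 = -3 + (u/3 + A*u/3) = -3 + u/3 + A*u/3)
r(l, V) = -2 - 8*V/3 (r(l, V) = -2 + ((-3 + (⅓)*2 + (⅓)*(-2)*2)*V + V) = -2 + ((-3 + ⅔ - 4/3)*V + V) = -2 + (-11*V/3 + V) = -2 - 8*V/3)
64 + G(-1, -18)*r(-3, -20) = 64 + (19 - 1*(-18) - 19*(-1) - 18*(-1))*(-2 - 8/3*(-20)) = 64 + (19 + 18 + 19 + 18)*(-2 + 160/3) = 64 + 74*(154/3) = 64 + 11396/3 = 11588/3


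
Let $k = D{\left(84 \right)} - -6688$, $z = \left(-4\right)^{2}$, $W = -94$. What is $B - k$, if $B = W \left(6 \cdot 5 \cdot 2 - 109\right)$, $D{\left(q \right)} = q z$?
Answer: $-3426$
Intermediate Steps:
$z = 16$
$D{\left(q \right)} = 16 q$ ($D{\left(q \right)} = q 16 = 16 q$)
$k = 8032$ ($k = 16 \cdot 84 - -6688 = 1344 + 6688 = 8032$)
$B = 4606$ ($B = - 94 \left(6 \cdot 5 \cdot 2 - 109\right) = - 94 \left(30 \cdot 2 - 109\right) = - 94 \left(60 - 109\right) = \left(-94\right) \left(-49\right) = 4606$)
$B - k = 4606 - 8032 = -3426$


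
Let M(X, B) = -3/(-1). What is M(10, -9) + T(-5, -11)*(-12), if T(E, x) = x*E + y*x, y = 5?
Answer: 3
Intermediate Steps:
T(E, x) = 5*x + E*x (T(E, x) = x*E + 5*x = E*x + 5*x = 5*x + E*x)
M(X, B) = 3 (M(X, B) = -3*(-1) = 3)
M(10, -9) + T(-5, -11)*(-12) = 3 - 11*(5 - 5)*(-12) = 3 - 11*0*(-12) = 3 + 0*(-12) = 3 + 0 = 3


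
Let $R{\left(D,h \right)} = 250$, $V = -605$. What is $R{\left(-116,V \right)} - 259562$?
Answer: $-259312$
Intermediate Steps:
$R{\left(-116,V \right)} - 259562 = 250 - 259562 = -259312$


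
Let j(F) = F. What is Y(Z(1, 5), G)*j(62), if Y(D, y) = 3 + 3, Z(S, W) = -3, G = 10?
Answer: 372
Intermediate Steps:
Y(D, y) = 6
Y(Z(1, 5), G)*j(62) = 6*62 = 372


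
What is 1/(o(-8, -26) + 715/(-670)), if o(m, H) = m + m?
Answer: -134/2287 ≈ -0.058592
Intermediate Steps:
o(m, H) = 2*m
1/(o(-8, -26) + 715/(-670)) = 1/(2*(-8) + 715/(-670)) = 1/(-16 + 715*(-1/670)) = 1/(-16 - 143/134) = 1/(-2287/134) = -134/2287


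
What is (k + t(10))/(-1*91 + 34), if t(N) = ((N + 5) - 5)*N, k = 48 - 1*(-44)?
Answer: -64/19 ≈ -3.3684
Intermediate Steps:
k = 92 (k = 48 + 44 = 92)
t(N) = N² (t(N) = ((5 + N) - 5)*N = N*N = N²)
(k + t(10))/(-1*91 + 34) = (92 + 10²)/(-1*91 + 34) = (92 + 100)/(-91 + 34) = 192/(-57) = 192*(-1/57) = -64/19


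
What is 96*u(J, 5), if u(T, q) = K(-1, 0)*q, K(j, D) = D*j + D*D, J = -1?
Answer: 0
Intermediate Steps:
K(j, D) = D² + D*j (K(j, D) = D*j + D² = D² + D*j)
u(T, q) = 0 (u(T, q) = (0*(0 - 1))*q = (0*(-1))*q = 0*q = 0)
96*u(J, 5) = 96*0 = 0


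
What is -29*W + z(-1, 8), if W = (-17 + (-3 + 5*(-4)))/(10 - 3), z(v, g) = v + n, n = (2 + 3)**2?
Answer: 1328/7 ≈ 189.71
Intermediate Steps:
n = 25 (n = 5**2 = 25)
z(v, g) = 25 + v (z(v, g) = v + 25 = 25 + v)
W = -40/7 (W = (-17 + (-3 - 20))/7 = (-17 - 23)*(1/7) = -40*1/7 = -40/7 ≈ -5.7143)
-29*W + z(-1, 8) = -29*(-40/7) + (25 - 1) = 1160/7 + 24 = 1328/7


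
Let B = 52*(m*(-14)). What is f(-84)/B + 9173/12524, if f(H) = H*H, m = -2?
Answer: 908261/162812 ≈ 5.5786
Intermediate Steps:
B = 1456 (B = 52*(-2*(-14)) = 52*28 = 1456)
f(H) = H²
f(-84)/B + 9173/12524 = (-84)²/1456 + 9173/12524 = 7056*(1/1456) + 9173*(1/12524) = 63/13 + 9173/12524 = 908261/162812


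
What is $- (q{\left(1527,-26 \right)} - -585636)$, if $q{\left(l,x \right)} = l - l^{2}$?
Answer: $1744566$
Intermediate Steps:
$- (q{\left(1527,-26 \right)} - -585636) = - (1527 \left(1 - 1527\right) - -585636) = - (1527 \left(1 - 1527\right) + 585636) = - (1527 \left(-1526\right) + 585636) = - (-2330202 + 585636) = \left(-1\right) \left(-1744566\right) = 1744566$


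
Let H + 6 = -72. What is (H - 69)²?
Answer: 21609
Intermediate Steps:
H = -78 (H = -6 - 72 = -78)
(H - 69)² = (-78 - 69)² = (-147)² = 21609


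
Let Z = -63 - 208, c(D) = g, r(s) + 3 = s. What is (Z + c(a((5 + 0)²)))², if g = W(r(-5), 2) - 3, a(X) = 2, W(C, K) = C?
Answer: 79524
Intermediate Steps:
r(s) = -3 + s
g = -11 (g = (-3 - 5) - 3 = -8 - 3 = -11)
c(D) = -11
Z = -271
(Z + c(a((5 + 0)²)))² = (-271 - 11)² = (-282)² = 79524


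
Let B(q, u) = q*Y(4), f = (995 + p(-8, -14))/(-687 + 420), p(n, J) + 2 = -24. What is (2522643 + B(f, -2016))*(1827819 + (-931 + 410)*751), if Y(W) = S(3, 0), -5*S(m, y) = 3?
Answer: 1612635893596992/445 ≈ 3.6239e+12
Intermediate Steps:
S(m, y) = -⅗ (S(m, y) = -⅕*3 = -⅗)
Y(W) = -⅗
p(n, J) = -26 (p(n, J) = -2 - 24 = -26)
f = -323/89 (f = (995 - 26)/(-687 + 420) = 969/(-267) = 969*(-1/267) = -323/89 ≈ -3.6292)
B(q, u) = -3*q/5 (B(q, u) = q*(-⅗) = -3*q/5)
(2522643 + B(f, -2016))*(1827819 + (-931 + 410)*751) = (2522643 - ⅗*(-323/89))*(1827819 + (-931 + 410)*751) = (2522643 + 969/445)*(1827819 - 521*751) = 1122577104*(1827819 - 391271)/445 = (1122577104/445)*1436548 = 1612635893596992/445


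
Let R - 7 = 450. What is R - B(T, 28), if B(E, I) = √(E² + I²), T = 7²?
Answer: 457 - 7*√65 ≈ 400.56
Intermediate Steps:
R = 457 (R = 7 + 450 = 457)
T = 49
R - B(T, 28) = 457 - √(49² + 28²) = 457 - √(2401 + 784) = 457 - √3185 = 457 - 7*√65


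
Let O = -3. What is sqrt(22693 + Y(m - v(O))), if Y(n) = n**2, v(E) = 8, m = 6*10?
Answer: sqrt(25397) ≈ 159.36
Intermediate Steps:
m = 60
sqrt(22693 + Y(m - v(O))) = sqrt(22693 + (60 - 1*8)**2) = sqrt(22693 + (60 - 8)**2) = sqrt(22693 + 52**2) = sqrt(22693 + 2704) = sqrt(25397)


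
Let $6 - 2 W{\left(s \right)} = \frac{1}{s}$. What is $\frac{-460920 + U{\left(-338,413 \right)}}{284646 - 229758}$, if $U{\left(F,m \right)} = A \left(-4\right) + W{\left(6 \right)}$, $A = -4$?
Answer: $- \frac{5530813}{658656} \approx -8.3971$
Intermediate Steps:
$W{\left(s \right)} = 3 - \frac{1}{2 s}$
$U{\left(F,m \right)} = \frac{227}{12}$ ($U{\left(F,m \right)} = \left(-4\right) \left(-4\right) + \left(3 - \frac{1}{2 \cdot 6}\right) = 16 + \left(3 - \frac{1}{12}\right) = 16 + \frac{35}{12} = \frac{227}{12}$)
$\frac{-460920 + U{\left(-338,413 \right)}}{284646 - 229758} = \frac{-460920 + \frac{227}{12}}{284646 - 229758} = - \frac{5530813}{12 \cdot 54888} = \left(- \frac{5530813}{12}\right) \frac{1}{54888} = - \frac{5530813}{658656}$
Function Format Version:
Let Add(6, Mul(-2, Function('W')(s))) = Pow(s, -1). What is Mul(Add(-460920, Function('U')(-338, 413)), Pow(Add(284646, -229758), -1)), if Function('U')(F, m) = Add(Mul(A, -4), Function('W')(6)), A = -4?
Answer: Rational(-5530813, 658656) ≈ -8.3971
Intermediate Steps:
Function('W')(s) = Add(3, Mul(Rational(-1, 2), Pow(s, -1)))
Function('U')(F, m) = Rational(227, 12) (Function('U')(F, m) = Add(Mul(-4, -4), Add(3, Mul(Rational(-1, 2), Pow(6, -1)))) = Add(16, Add(3, Mul(Rational(-1, 2), Rational(1, 6)))) = Add(16, Add(3, Rational(-1, 12))) = Add(16, Rational(35, 12)) = Rational(227, 12))
Mul(Add(-460920, Function('U')(-338, 413)), Pow(Add(284646, -229758), -1)) = Mul(Add(-460920, Rational(227, 12)), Pow(Add(284646, -229758), -1)) = Mul(Rational(-5530813, 12), Pow(54888, -1)) = Mul(Rational(-5530813, 12), Rational(1, 54888)) = Rational(-5530813, 658656)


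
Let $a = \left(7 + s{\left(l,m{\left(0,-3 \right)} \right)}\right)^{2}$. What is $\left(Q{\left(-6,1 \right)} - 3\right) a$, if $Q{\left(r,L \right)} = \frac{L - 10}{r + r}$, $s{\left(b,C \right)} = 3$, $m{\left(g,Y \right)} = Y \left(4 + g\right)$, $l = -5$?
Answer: $-225$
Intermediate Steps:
$Q{\left(r,L \right)} = \frac{-10 + L}{2 r}$
$a = 100$ ($a = \left(7 + 3\right)^{2} = 10^{2} = 100$)
$\left(Q{\left(-6,1 \right)} - 3\right) a = \left(\frac{-10 + 1}{2 \left(-6\right)} - 3\right) 100 = \left(\frac{1}{2} \left(- \frac{1}{6}\right) \left(-9\right) - 3\right) 100 = \left(\frac{3}{4} - 3\right) 100 = \left(- \frac{9}{4}\right) 100 = -225$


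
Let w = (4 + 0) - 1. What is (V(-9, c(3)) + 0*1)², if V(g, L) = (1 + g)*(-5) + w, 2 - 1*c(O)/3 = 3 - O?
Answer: 1849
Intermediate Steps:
w = 3 (w = 4 - 1 = 3)
c(O) = -3 + 3*O (c(O) = 6 - 3*(3 - O) = 6 + (-9 + 3*O) = -3 + 3*O)
V(g, L) = -2 - 5*g (V(g, L) = (1 + g)*(-5) + 3 = (-5 - 5*g) + 3 = -2 - 5*g)
(V(-9, c(3)) + 0*1)² = ((-2 - 5*(-9)) + 0*1)² = ((-2 + 45) + 0)² = (43 + 0)² = 43² = 1849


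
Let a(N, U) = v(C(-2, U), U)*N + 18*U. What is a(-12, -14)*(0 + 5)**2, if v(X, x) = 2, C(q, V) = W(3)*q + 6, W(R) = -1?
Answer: -6900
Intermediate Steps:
C(q, V) = 6 - q (C(q, V) = -q + 6 = 6 - q)
a(N, U) = 2*N + 18*U
a(-12, -14)*(0 + 5)**2 = (2*(-12) + 18*(-14))*(0 + 5)**2 = (-24 - 252)*5**2 = -276*25 = -6900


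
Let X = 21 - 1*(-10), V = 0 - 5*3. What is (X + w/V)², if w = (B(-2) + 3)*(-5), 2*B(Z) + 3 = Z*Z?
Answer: 37249/36 ≈ 1034.7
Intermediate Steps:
B(Z) = -3/2 + Z²/2 (B(Z) = -3/2 + (Z*Z)/2 = -3/2 + Z²/2)
w = -35/2 (w = ((-3/2 + (½)*(-2)²) + 3)*(-5) = ((-3/2 + (½)*4) + 3)*(-5) = ((-3/2 + 2) + 3)*(-5) = (½ + 3)*(-5) = (7/2)*(-5) = -35/2 ≈ -17.500)
V = -15 (V = 0 - 15 = -15)
X = 31 (X = 21 + 10 = 31)
(X + w/V)² = (31 - 35/2/(-15))² = (31 - 35/2*(-1/15))² = (31 + 7/6)² = (193/6)² = 37249/36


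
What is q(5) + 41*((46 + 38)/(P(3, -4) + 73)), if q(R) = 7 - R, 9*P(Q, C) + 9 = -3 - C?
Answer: 32294/649 ≈ 49.760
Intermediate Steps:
P(Q, C) = -4/3 - C/9 (P(Q, C) = -1 + (-3 - C)/9 = -1 + (-⅓ - C/9) = -4/3 - C/9)
q(5) + 41*((46 + 38)/(P(3, -4) + 73)) = (7 - 1*5) + 41*((46 + 38)/((-4/3 - ⅑*(-4)) + 73)) = (7 - 5) + 41*(84/((-4/3 + 4/9) + 73)) = 2 + 41*(84/(-8/9 + 73)) = 2 + 41*(84/(649/9)) = 2 + 41*(84*(9/649)) = 2 + 41*(756/649) = 2 + 30996/649 = 32294/649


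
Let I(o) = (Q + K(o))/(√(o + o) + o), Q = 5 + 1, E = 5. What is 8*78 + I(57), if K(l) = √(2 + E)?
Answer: 34326/55 - 2*√114/1045 - √798/3135 + √7/55 ≈ 624.13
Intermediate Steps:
K(l) = √7 (K(l) = √(2 + 5) = √7)
Q = 6
I(o) = (6 + √7)/(o + √2*√o) (I(o) = (6 + √7)/(√(o + o) + o) = (6 + √7)/(√(2*o) + o) = (6 + √7)/(√2*√o + o) = (6 + √7)/(o + √2*√o))
8*78 + I(57) = 8*78 + (6 + √7)/(57 + √2*√57) = 624 + (6 + √7)/(57 + √114)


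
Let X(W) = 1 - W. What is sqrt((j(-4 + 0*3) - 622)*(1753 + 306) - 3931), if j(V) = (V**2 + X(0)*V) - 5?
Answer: 2*I*sqrt(317554) ≈ 1127.0*I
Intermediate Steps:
j(V) = -5 + V + V**2 (j(V) = (V**2 + (1 - 1*0)*V) - 5 = (V**2 + (1 + 0)*V) - 5 = (V**2 + 1*V) - 5 = (V**2 + V) - 5 = (V + V**2) - 5 = -5 + V + V**2)
sqrt((j(-4 + 0*3) - 622)*(1753 + 306) - 3931) = sqrt(((-5 + (-4 + 0*3) + (-4 + 0*3)**2) - 622)*(1753 + 306) - 3931) = sqrt(((-5 + (-4 + 0) + (-4 + 0)**2) - 622)*2059 - 3931) = sqrt(((-5 - 4 + (-4)**2) - 622)*2059 - 3931) = sqrt(((-5 - 4 + 16) - 622)*2059 - 3931) = sqrt((7 - 622)*2059 - 3931) = sqrt(-615*2059 - 3931) = sqrt(-1266285 - 3931) = sqrt(-1270216) = 2*I*sqrt(317554)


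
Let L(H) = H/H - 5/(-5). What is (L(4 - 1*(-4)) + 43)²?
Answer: 2025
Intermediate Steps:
L(H) = 2 (L(H) = 1 - 5*(-⅕) = 1 + 1 = 2)
(L(4 - 1*(-4)) + 43)² = (2 + 43)² = 45² = 2025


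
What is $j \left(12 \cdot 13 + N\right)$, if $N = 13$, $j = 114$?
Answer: $19266$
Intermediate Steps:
$j \left(12 \cdot 13 + N\right) = 114 \left(12 \cdot 13 + 13\right) = 114 \left(156 + 13\right) = 114 \cdot 169 = 19266$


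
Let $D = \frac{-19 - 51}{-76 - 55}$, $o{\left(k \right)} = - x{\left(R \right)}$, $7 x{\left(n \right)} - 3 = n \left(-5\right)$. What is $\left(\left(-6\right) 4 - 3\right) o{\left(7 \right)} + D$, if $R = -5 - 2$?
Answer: $\frac{134896}{917} \approx 147.11$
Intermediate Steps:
$R = -7$ ($R = -5 - 2 = -7$)
$x{\left(n \right)} = \frac{3}{7} - \frac{5 n}{7}$ ($x{\left(n \right)} = \frac{3}{7} + \frac{n \left(-5\right)}{7} = \frac{3}{7} + \frac{\left(-5\right) n}{7} = \frac{3}{7} - \frac{5 n}{7}$)
$o{\left(k \right)} = - \frac{38}{7}$ ($o{\left(k \right)} = - (\frac{3}{7} - -5) = - (\frac{3}{7} + 5) = \left(-1\right) \frac{38}{7} = - \frac{38}{7}$)
$D = \frac{70}{131}$ ($D = - \frac{70}{-131} = \left(-70\right) \left(- \frac{1}{131}\right) = \frac{70}{131} \approx 0.53435$)
$\left(\left(-6\right) 4 - 3\right) o{\left(7 \right)} + D = \left(\left(-6\right) 4 - 3\right) \left(- \frac{38}{7}\right) + \frac{70}{131} = \left(-24 - 3\right) \left(- \frac{38}{7}\right) + \frac{70}{131} = \left(-27\right) \left(- \frac{38}{7}\right) + \frac{70}{131} = \frac{1026}{7} + \frac{70}{131} = \frac{134896}{917}$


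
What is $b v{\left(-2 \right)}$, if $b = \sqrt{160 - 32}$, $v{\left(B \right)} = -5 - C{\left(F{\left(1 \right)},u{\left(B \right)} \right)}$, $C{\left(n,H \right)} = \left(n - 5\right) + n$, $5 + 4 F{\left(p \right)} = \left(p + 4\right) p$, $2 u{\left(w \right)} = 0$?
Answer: $0$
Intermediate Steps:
$u{\left(w \right)} = 0$ ($u{\left(w \right)} = \frac{1}{2} \cdot 0 = 0$)
$F{\left(p \right)} = - \frac{5}{4} + \frac{p \left(4 + p\right)}{4}$ ($F{\left(p \right)} = - \frac{5}{4} + \frac{\left(p + 4\right) p}{4} = - \frac{5}{4} + \frac{\left(4 + p\right) p}{4} = - \frac{5}{4} + \frac{p \left(4 + p\right)}{4}$)
$C{\left(n,H \right)} = -5 + 2 n$ ($C{\left(n,H \right)} = \left(-5 + n\right) + n = -5 + 2 n$)
$v{\left(B \right)} = 0$ ($v{\left(B \right)} = -5 - \left(-5 + 2 \left(- \frac{5}{4} + 1 + \frac{1^{2}}{4}\right)\right) = -5 - \left(-5 + 2 \left(- \frac{5}{4} + 1 + \frac{1}{4} \cdot 1\right)\right) = -5 - \left(-5 + 2 \left(- \frac{5}{4} + 1 + \frac{1}{4}\right)\right) = -5 - \left(-5 + 2 \cdot 0\right) = -5 - \left(-5 + 0\right) = -5 - -5 = -5 + 5 = 0$)
$b = 8 \sqrt{2}$ ($b = \sqrt{128} = 8 \sqrt{2} \approx 11.314$)
$b v{\left(-2 \right)} = 8 \sqrt{2} \cdot 0 = 0$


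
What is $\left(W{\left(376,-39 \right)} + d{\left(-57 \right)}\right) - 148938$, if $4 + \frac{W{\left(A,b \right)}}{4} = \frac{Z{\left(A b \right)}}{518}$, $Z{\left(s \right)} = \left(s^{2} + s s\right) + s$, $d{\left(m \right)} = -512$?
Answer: $\frac{821390562}{259} \approx 3.1714 \cdot 10^{6}$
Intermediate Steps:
$Z{\left(s \right)} = s + 2 s^{2}$ ($Z{\left(s \right)} = \left(s^{2} + s^{2}\right) + s = 2 s^{2} + s = s + 2 s^{2}$)
$W{\left(A,b \right)} = -16 + \frac{2 A b \left(1 + 2 A b\right)}{259}$ ($W{\left(A,b \right)} = -16 + 4 \frac{A b \left(1 + 2 A b\right)}{518} = -16 + \frac{2 A b \left(1 + 2 A b\right)}{259}$)
$\left(W{\left(376,-39 \right)} + d{\left(-57 \right)}\right) - 148938 = \left(\left(-16 + \frac{2}{259} \cdot 376 \left(-39\right) \left(1 + 2 \cdot 376 \left(-39\right)\right)\right) - 512\right) - 148938 = \left(\left(-16 + \frac{2}{259} \cdot 376 \left(-39\right) \left(1 - 29328\right)\right) - 512\right) - 148938 = \left(\left(-16 + \frac{2}{259} \cdot 376 \left(-39\right) \left(-29327\right)\right) - 512\right) - 148938 = \left(\left(-16 + \frac{860102256}{259}\right) - 512\right) - 148938 = \left(\frac{860098112}{259} - 512\right) - 148938 = \frac{859965504}{259} - 148938 = \frac{821390562}{259}$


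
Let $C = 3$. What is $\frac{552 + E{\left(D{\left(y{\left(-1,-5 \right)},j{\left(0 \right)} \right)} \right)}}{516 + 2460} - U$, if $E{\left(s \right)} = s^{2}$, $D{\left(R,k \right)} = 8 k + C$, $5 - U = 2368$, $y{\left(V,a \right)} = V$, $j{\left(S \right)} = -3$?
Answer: $\frac{2344427}{992} \approx 2363.3$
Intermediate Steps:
$U = -2363$ ($U = 5 - 2368 = -2363$)
$D{\left(R,k \right)} = 3 + 8 k$ ($D{\left(R,k \right)} = 8 k + 3 = 3 + 8 k$)
$\frac{552 + E{\left(D{\left(y{\left(-1,-5 \right)},j{\left(0 \right)} \right)} \right)}}{516 + 2460} - U = \frac{552 + \left(3 + 8 \left(-3\right)\right)^{2}}{516 + 2460} - -2363 = \frac{552 + \left(3 - 24\right)^{2}}{2976} + 2363 = \left(552 + \left(-21\right)^{2}\right) \frac{1}{2976} + 2363 = \left(552 + 441\right) \frac{1}{2976} + 2363 = 993 \cdot \frac{1}{2976} + 2363 = \frac{331}{992} + 2363 = \frac{2344427}{992}$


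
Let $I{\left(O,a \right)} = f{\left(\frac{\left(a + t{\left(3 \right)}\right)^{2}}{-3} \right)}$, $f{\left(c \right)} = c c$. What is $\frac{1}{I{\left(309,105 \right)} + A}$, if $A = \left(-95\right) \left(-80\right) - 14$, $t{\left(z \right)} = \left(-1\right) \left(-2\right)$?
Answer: $\frac{9}{131147875} \approx 6.8625 \cdot 10^{-8}$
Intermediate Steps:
$t{\left(z \right)} = 2$
$f{\left(c \right)} = c^{2}$
$I{\left(O,a \right)} = \frac{\left(2 + a\right)^{4}}{9}$ ($I{\left(O,a \right)} = \left(\frac{\left(a + 2\right)^{2}}{-3}\right)^{2} = \left(\left(2 + a\right)^{2} \left(- \frac{1}{3}\right)\right)^{2} = \left(- \frac{\left(2 + a\right)^{2}}{3}\right)^{2} = \frac{\left(2 + a\right)^{4}}{9}$)
$A = 7586$ ($A = 7600 - 14 = 7586$)
$\frac{1}{I{\left(309,105 \right)} + A} = \frac{1}{\frac{\left(2 + 105\right)^{4}}{9} + 7586} = \frac{1}{\frac{107^{4}}{9} + 7586} = \frac{1}{\frac{1}{9} \cdot 131079601 + 7586} = \frac{1}{\frac{131079601}{9} + 7586} = \frac{1}{\frac{131147875}{9}} = \frac{9}{131147875}$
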